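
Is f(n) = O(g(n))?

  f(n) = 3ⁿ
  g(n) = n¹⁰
False

f(n) = 3ⁿ is O(3ⁿ), and g(n) = n¹⁰ is O(n¹⁰).
Since O(3ⁿ) grows faster than O(n¹⁰), f(n) = O(g(n)) is false.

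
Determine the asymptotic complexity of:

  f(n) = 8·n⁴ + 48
O(n⁴)

The dominant term in 8·n⁴ + 48 is 8·n⁴, which is Θ(n⁴).
Lower-order terms (48) are asymptotically negligible.
Constants are absorbed, so the tightest bound is O(n⁴).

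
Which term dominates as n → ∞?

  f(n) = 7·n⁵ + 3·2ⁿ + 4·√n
3·2ⁿ

Looking at each term:
  - 7·n⁵ is O(n⁵)
  - 3·2ⁿ is O(2ⁿ)
  - 4·√n is O(√n)

The term 3·2ⁿ (O(2ⁿ)) grows fastest and dominates all others.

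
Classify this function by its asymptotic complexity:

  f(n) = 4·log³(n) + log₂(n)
O(log³ n)

The dominant term in 4·log³(n) + log₂(n) is 4·log³(n), which is Θ(log³ n).
Lower-order terms (log₂(n)) are asymptotically negligible.
Constants are absorbed, so the tightest bound is O(log³ n).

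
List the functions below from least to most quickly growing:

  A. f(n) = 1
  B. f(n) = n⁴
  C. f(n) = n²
A < C < B

Comparing growth rates:
A = 1 is O(1)
C = n² is O(n²)
B = n⁴ is O(n⁴)

Therefore, the order from slowest to fastest is: A < C < B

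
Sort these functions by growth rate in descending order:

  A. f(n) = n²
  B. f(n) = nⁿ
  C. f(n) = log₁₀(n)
B > A > C

Comparing growth rates:
B = nⁿ is O(nⁿ)
A = n² is O(n²)
C = log₁₀(n) is O(log n)

Therefore, the order from fastest to slowest is: B > A > C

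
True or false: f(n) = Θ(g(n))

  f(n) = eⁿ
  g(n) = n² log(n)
False

f(n) = eⁿ is O(eⁿ), and g(n) = n² log(n) is O(n² log n).
Since they have different growth rates, f(n) = Θ(g(n)) is false.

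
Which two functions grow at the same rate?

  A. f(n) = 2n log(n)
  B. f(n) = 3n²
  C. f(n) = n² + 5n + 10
B and C

Examining each function:
  A. 2n log(n) is O(n log n)
  B. 3n² is O(n²)
  C. n² + 5n + 10 is O(n²)

Functions B and C both have the same complexity class.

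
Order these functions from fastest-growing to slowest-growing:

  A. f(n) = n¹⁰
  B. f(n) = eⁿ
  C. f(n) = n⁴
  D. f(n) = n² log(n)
B > A > C > D

Comparing growth rates:
B = eⁿ is O(eⁿ)
A = n¹⁰ is O(n¹⁰)
C = n⁴ is O(n⁴)
D = n² log(n) is O(n² log n)

Therefore, the order from fastest to slowest is: B > A > C > D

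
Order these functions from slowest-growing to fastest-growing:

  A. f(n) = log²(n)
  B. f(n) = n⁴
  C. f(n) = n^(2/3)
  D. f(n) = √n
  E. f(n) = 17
E < A < D < C < B

Comparing growth rates:
E = 17 is O(1)
A = log²(n) is O(log² n)
D = √n is O(√n)
C = n^(2/3) is O(n^(2/3))
B = n⁴ is O(n⁴)

Therefore, the order from slowest to fastest is: E < A < D < C < B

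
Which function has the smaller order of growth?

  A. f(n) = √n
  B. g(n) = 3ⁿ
A

f(n) = √n is O(√n), while g(n) = 3ⁿ is O(3ⁿ).
Since O(√n) grows slower than O(3ⁿ), f(n) is dominated.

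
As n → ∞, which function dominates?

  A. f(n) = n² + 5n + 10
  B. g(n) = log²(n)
A

f(n) = n² + 5n + 10 is O(n²), while g(n) = log²(n) is O(log² n).
Since O(n²) grows faster than O(log² n), f(n) dominates.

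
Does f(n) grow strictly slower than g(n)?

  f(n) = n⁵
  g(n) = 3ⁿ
True

f(n) = n⁵ is O(n⁵), and g(n) = 3ⁿ is O(3ⁿ).
Since O(n⁵) grows strictly slower than O(3ⁿ), f(n) = o(g(n)) is true.
This means lim(n→∞) f(n)/g(n) = 0.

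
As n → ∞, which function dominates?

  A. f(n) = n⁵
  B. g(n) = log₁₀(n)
A

f(n) = n⁵ is O(n⁵), while g(n) = log₁₀(n) is O(log n).
Since O(n⁵) grows faster than O(log n), f(n) dominates.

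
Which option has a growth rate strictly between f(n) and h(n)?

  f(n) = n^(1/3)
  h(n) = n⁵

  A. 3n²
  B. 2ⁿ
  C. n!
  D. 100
A

We need g(n) with n^(1/3) = o(g(n)) and g(n) = o(n⁵), i.e. O(n^(1/3)) ≺ g ≺ O(n⁵).
Check each option:
  A. 3n² — O(n²) is strictly between O(n^(1/3)) and O(n⁵) ✓
  B. 2ⁿ — O(2ⁿ) does not grow strictly slower than h(n)
  C. n! — O(n!) does not grow strictly slower than h(n)
  D. 100 — O(1) does not grow strictly faster than f(n)

Only option A (3n²) lies strictly between.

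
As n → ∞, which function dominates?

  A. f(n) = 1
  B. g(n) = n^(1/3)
B

f(n) = 1 is O(1), while g(n) = n^(1/3) is O(n^(1/3)).
Since O(n^(1/3)) grows faster than O(1), g(n) dominates.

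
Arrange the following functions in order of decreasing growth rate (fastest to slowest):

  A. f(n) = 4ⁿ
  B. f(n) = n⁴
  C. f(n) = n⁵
A > C > B

Comparing growth rates:
A = 4ⁿ is O(4ⁿ)
C = n⁵ is O(n⁵)
B = n⁴ is O(n⁴)

Therefore, the order from fastest to slowest is: A > C > B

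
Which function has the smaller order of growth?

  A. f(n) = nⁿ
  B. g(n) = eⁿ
B

f(n) = nⁿ is O(nⁿ), while g(n) = eⁿ is O(eⁿ).
Since O(eⁿ) grows slower than O(nⁿ), g(n) is dominated.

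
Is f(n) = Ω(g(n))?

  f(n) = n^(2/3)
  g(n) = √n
True

f(n) = n^(2/3) is O(n^(2/3)), and g(n) = √n is O(√n).
Since O(n^(2/3)) grows at least as fast as O(√n), f(n) = Ω(g(n)) is true.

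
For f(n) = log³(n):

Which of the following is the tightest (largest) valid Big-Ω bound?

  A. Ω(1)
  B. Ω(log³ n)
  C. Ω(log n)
B

f(n) = log³(n) is Ω(log³ n).
All listed options are valid Big-Ω bounds (lower bounds),
but Ω(log³ n) is the tightest (largest valid bound).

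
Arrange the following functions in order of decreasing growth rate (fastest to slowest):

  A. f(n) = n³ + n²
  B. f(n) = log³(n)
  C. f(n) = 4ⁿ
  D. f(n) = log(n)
C > A > B > D

Comparing growth rates:
C = 4ⁿ is O(4ⁿ)
A = n³ + n² is O(n³)
B = log³(n) is O(log³ n)
D = log(n) is O(log n)

Therefore, the order from fastest to slowest is: C > A > B > D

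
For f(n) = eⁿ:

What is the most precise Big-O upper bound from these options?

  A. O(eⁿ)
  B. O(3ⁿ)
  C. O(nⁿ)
A

f(n) = eⁿ is O(eⁿ).
All listed options are valid Big-O bounds (upper bounds),
but O(eⁿ) is the tightest (smallest valid bound).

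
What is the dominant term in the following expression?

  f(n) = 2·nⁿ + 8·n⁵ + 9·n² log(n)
2·nⁿ

Looking at each term:
  - 2·nⁿ is O(nⁿ)
  - 8·n⁵ is O(n⁵)
  - 9·n² log(n) is O(n² log n)

The term 2·nⁿ (O(nⁿ)) grows fastest and dominates all others.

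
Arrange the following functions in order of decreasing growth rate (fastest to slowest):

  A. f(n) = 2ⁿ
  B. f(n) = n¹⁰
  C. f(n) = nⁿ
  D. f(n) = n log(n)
C > A > B > D

Comparing growth rates:
C = nⁿ is O(nⁿ)
A = 2ⁿ is O(2ⁿ)
B = n¹⁰ is O(n¹⁰)
D = n log(n) is O(n log n)

Therefore, the order from fastest to slowest is: C > A > B > D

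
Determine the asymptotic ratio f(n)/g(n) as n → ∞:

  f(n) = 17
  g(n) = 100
17/100

Since 17 and 100 have the same growth rate (O(1)),
the ratio converges to a constant: 17/100.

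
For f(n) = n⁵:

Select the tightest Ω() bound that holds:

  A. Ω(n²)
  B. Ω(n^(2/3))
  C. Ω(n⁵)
C

f(n) = n⁵ is Ω(n⁵).
All listed options are valid Big-Ω bounds (lower bounds),
but Ω(n⁵) is the tightest (largest valid bound).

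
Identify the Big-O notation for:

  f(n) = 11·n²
O(n²)

The dominant term in 11·n² is 11·n², which is Θ(n²).
Constants are absorbed, so the tightest bound is O(n²).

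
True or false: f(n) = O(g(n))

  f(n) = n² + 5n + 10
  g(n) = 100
False

f(n) = n² + 5n + 10 is O(n²), and g(n) = 100 is O(1).
Since O(n²) grows faster than O(1), f(n) = O(g(n)) is false.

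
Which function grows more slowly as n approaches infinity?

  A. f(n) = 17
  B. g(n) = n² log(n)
A

f(n) = 17 is O(1), while g(n) = n² log(n) is O(n² log n).
Since O(1) grows slower than O(n² log n), f(n) is dominated.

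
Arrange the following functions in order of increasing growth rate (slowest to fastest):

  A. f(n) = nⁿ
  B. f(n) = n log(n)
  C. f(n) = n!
B < C < A

Comparing growth rates:
B = n log(n) is O(n log n)
C = n! is O(n!)
A = nⁿ is O(nⁿ)

Therefore, the order from slowest to fastest is: B < C < A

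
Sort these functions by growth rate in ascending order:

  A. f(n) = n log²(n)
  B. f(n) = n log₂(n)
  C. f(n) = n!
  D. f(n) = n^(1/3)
D < B < A < C

Comparing growth rates:
D = n^(1/3) is O(n^(1/3))
B = n log₂(n) is O(n log n)
A = n log²(n) is O(n log² n)
C = n! is O(n!)

Therefore, the order from slowest to fastest is: D < B < A < C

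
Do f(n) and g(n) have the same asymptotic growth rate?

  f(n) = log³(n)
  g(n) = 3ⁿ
False

f(n) = log³(n) is O(log³ n), and g(n) = 3ⁿ is O(3ⁿ).
Since they have different growth rates, f(n) = Θ(g(n)) is false.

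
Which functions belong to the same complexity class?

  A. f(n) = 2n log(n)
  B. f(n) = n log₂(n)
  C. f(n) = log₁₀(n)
A and B

Examining each function:
  A. 2n log(n) is O(n log n)
  B. n log₂(n) is O(n log n)
  C. log₁₀(n) is O(log n)

Functions A and B both have the same complexity class.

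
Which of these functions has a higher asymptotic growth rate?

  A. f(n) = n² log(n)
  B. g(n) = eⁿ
B

f(n) = n² log(n) is O(n² log n), while g(n) = eⁿ is O(eⁿ).
Since O(eⁿ) grows faster than O(n² log n), g(n) dominates.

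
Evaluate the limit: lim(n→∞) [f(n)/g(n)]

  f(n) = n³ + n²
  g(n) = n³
1

Since n³ + n² and n³ have the same growth rate (O(n³)),
the ratio converges to a constant: 1.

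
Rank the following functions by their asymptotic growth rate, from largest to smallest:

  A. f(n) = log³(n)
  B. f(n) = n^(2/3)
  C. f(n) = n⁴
C > B > A

Comparing growth rates:
C = n⁴ is O(n⁴)
B = n^(2/3) is O(n^(2/3))
A = log³(n) is O(log³ n)

Therefore, the order from fastest to slowest is: C > B > A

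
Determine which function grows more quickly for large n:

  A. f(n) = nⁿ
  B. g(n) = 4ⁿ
A

f(n) = nⁿ is O(nⁿ), while g(n) = 4ⁿ is O(4ⁿ).
Since O(nⁿ) grows faster than O(4ⁿ), f(n) dominates.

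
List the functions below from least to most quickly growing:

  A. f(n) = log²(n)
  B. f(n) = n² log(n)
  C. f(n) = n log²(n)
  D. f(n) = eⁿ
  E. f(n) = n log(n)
A < E < C < B < D

Comparing growth rates:
A = log²(n) is O(log² n)
E = n log(n) is O(n log n)
C = n log²(n) is O(n log² n)
B = n² log(n) is O(n² log n)
D = eⁿ is O(eⁿ)

Therefore, the order from slowest to fastest is: A < E < C < B < D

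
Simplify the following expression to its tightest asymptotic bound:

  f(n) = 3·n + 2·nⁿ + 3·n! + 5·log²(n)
Θ(nⁿ)

Order the terms by growth rate: 5·log²(n) ≺ 3·n ≺ 3·n! ≺ 2·nⁿ.
The fastest-growing term 2·nⁿ dominates as n → ∞; dropping its constant factor gives Θ(nⁿ).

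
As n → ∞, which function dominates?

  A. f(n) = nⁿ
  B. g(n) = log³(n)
A

f(n) = nⁿ is O(nⁿ), while g(n) = log³(n) is O(log³ n).
Since O(nⁿ) grows faster than O(log³ n), f(n) dominates.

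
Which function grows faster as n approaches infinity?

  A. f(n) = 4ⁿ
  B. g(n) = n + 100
A

f(n) = 4ⁿ is O(4ⁿ), while g(n) = n + 100 is O(n).
Since O(4ⁿ) grows faster than O(n), f(n) dominates.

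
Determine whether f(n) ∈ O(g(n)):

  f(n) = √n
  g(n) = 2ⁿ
True

f(n) = √n is O(√n), and g(n) = 2ⁿ is O(2ⁿ).
Since O(√n) ⊆ O(2ⁿ) (f grows no faster than g), f(n) = O(g(n)) is true.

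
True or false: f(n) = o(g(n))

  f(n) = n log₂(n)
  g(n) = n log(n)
False

f(n) = n log₂(n) is O(n log n), and g(n) = n log(n) is O(n log n).
Since they have the same growth rate, f(n) = o(g(n)) is false.
(f = o(g) requires f to grow strictly slower, not equal.)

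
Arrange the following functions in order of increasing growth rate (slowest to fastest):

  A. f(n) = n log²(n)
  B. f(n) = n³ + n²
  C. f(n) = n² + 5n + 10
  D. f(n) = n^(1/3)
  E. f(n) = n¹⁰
D < A < C < B < E

Comparing growth rates:
D = n^(1/3) is O(n^(1/3))
A = n log²(n) is O(n log² n)
C = n² + 5n + 10 is O(n²)
B = n³ + n² is O(n³)
E = n¹⁰ is O(n¹⁰)

Therefore, the order from slowest to fastest is: D < A < C < B < E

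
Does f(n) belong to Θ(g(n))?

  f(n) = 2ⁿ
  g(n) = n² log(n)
False

f(n) = 2ⁿ is O(2ⁿ), and g(n) = n² log(n) is O(n² log n).
Since they have different growth rates, f(n) = Θ(g(n)) is false.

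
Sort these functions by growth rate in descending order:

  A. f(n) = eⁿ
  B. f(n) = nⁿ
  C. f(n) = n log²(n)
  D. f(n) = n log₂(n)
B > A > C > D

Comparing growth rates:
B = nⁿ is O(nⁿ)
A = eⁿ is O(eⁿ)
C = n log²(n) is O(n log² n)
D = n log₂(n) is O(n log n)

Therefore, the order from fastest to slowest is: B > A > C > D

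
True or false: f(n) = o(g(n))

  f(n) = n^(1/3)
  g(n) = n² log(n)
True

f(n) = n^(1/3) is O(n^(1/3)), and g(n) = n² log(n) is O(n² log n).
Since O(n^(1/3)) grows strictly slower than O(n² log n), f(n) = o(g(n)) is true.
This means lim(n→∞) f(n)/g(n) = 0.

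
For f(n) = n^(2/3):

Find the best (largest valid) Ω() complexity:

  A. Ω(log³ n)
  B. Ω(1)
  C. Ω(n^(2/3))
C

f(n) = n^(2/3) is Ω(n^(2/3)).
All listed options are valid Big-Ω bounds (lower bounds),
but Ω(n^(2/3)) is the tightest (largest valid bound).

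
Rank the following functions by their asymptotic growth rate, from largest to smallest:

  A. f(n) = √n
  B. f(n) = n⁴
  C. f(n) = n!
C > B > A

Comparing growth rates:
C = n! is O(n!)
B = n⁴ is O(n⁴)
A = √n is O(√n)

Therefore, the order from fastest to slowest is: C > B > A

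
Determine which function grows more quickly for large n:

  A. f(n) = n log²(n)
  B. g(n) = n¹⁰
B

f(n) = n log²(n) is O(n log² n), while g(n) = n¹⁰ is O(n¹⁰).
Since O(n¹⁰) grows faster than O(n log² n), g(n) dominates.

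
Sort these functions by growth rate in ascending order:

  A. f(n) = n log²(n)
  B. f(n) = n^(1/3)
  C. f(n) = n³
B < A < C

Comparing growth rates:
B = n^(1/3) is O(n^(1/3))
A = n log²(n) is O(n log² n)
C = n³ is O(n³)

Therefore, the order from slowest to fastest is: B < A < C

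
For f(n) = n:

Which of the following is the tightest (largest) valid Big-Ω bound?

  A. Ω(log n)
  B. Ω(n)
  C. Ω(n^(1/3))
B

f(n) = n is Ω(n).
All listed options are valid Big-Ω bounds (lower bounds),
but Ω(n) is the tightest (largest valid bound).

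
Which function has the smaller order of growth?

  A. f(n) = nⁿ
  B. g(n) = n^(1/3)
B

f(n) = nⁿ is O(nⁿ), while g(n) = n^(1/3) is O(n^(1/3)).
Since O(n^(1/3)) grows slower than O(nⁿ), g(n) is dominated.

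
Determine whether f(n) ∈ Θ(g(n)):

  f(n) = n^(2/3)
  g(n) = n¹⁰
False

f(n) = n^(2/3) is O(n^(2/3)), and g(n) = n¹⁰ is O(n¹⁰).
Since they have different growth rates, f(n) = Θ(g(n)) is false.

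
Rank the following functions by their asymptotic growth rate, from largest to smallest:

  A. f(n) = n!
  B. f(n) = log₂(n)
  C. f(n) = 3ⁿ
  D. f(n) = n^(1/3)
A > C > D > B

Comparing growth rates:
A = n! is O(n!)
C = 3ⁿ is O(3ⁿ)
D = n^(1/3) is O(n^(1/3))
B = log₂(n) is O(log n)

Therefore, the order from fastest to slowest is: A > C > D > B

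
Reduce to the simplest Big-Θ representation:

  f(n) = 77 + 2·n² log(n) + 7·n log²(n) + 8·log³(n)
Θ(n² log n)

Order the terms by growth rate: 77 ≺ 8·log³(n) ≺ 7·n log²(n) ≺ 2·n² log(n).
The fastest-growing term 2·n² log(n) dominates as n → ∞; dropping its constant factor gives Θ(n² log n).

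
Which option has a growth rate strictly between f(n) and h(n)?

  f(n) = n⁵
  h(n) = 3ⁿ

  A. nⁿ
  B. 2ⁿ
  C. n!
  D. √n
B

We need g(n) with n⁵ = o(g(n)) and g(n) = o(3ⁿ), i.e. O(n⁵) ≺ g ≺ O(3ⁿ).
Check each option:
  A. nⁿ — O(nⁿ) does not grow strictly slower than h(n)
  B. 2ⁿ — O(2ⁿ) is strictly between O(n⁵) and O(3ⁿ) ✓
  C. n! — O(n!) does not grow strictly slower than h(n)
  D. √n — O(√n) does not grow strictly faster than f(n)

Only option B (2ⁿ) lies strictly between.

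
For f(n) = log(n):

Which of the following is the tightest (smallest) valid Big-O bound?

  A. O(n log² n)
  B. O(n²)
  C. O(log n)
C

f(n) = log(n) is O(log n).
All listed options are valid Big-O bounds (upper bounds),
but O(log n) is the tightest (smallest valid bound).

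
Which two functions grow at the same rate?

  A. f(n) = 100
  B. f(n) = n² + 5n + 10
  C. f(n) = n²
B and C

Examining each function:
  A. 100 is O(1)
  B. n² + 5n + 10 is O(n²)
  C. n² is O(n²)

Functions B and C both have the same complexity class.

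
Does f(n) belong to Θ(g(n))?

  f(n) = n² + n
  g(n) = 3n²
True

f(n) = n² + n and g(n) = 3n² are both O(n²).
Since they have the same asymptotic growth rate, f(n) = Θ(g(n)) is true.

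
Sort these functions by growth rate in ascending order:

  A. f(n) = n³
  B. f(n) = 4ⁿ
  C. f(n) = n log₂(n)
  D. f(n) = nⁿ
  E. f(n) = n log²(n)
C < E < A < B < D

Comparing growth rates:
C = n log₂(n) is O(n log n)
E = n log²(n) is O(n log² n)
A = n³ is O(n³)
B = 4ⁿ is O(4ⁿ)
D = nⁿ is O(nⁿ)

Therefore, the order from slowest to fastest is: C < E < A < B < D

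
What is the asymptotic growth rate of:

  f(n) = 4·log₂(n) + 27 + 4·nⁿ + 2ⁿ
Θ(nⁿ)

Order the terms by growth rate: 27 ≺ 4·log₂(n) ≺ 2ⁿ ≺ 4·nⁿ.
The fastest-growing term 4·nⁿ dominates as n → ∞; dropping its constant factor gives Θ(nⁿ).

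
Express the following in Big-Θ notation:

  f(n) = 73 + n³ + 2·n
Θ(n³)

Order the terms by growth rate: 73 ≺ 2·n ≺ n³.
The fastest-growing term n³ dominates as n → ∞; dropping its constant factor gives Θ(n³).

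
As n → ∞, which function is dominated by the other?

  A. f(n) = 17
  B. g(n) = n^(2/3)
A

f(n) = 17 is O(1), while g(n) = n^(2/3) is O(n^(2/3)).
Since O(1) grows slower than O(n^(2/3)), f(n) is dominated.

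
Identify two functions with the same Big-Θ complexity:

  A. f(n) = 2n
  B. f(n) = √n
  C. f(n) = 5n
A and C

Examining each function:
  A. 2n is O(n)
  B. √n is O(√n)
  C. 5n is O(n)

Functions A and C both have the same complexity class.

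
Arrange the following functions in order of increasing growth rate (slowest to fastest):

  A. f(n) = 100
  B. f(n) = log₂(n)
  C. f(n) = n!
A < B < C

Comparing growth rates:
A = 100 is O(1)
B = log₂(n) is O(log n)
C = n! is O(n!)

Therefore, the order from slowest to fastest is: A < B < C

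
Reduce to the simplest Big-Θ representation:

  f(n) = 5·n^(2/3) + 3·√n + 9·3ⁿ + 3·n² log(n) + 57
Θ(3ⁿ)

Order the terms by growth rate: 57 ≺ 3·√n ≺ 5·n^(2/3) ≺ 3·n² log(n) ≺ 9·3ⁿ.
The fastest-growing term 9·3ⁿ dominates as n → ∞; dropping its constant factor gives Θ(3ⁿ).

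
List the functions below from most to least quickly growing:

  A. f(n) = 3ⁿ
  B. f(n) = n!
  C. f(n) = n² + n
B > A > C

Comparing growth rates:
B = n! is O(n!)
A = 3ⁿ is O(3ⁿ)
C = n² + n is O(n²)

Therefore, the order from fastest to slowest is: B > A > C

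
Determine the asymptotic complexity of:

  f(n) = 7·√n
O(√n)

The dominant term in 7·√n is 7·√n, which is Θ(√n).
Constants are absorbed, so the tightest bound is O(√n).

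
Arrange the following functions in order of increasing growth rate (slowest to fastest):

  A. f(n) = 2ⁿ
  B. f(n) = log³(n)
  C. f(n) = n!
B < A < C

Comparing growth rates:
B = log³(n) is O(log³ n)
A = 2ⁿ is O(2ⁿ)
C = n! is O(n!)

Therefore, the order from slowest to fastest is: B < A < C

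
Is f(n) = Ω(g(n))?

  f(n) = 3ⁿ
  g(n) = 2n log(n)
True

f(n) = 3ⁿ is O(3ⁿ), and g(n) = 2n log(n) is O(n log n).
Since O(3ⁿ) grows at least as fast as O(n log n), f(n) = Ω(g(n)) is true.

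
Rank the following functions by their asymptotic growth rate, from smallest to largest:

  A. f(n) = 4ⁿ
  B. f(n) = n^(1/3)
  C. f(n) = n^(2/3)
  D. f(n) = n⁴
B < C < D < A

Comparing growth rates:
B = n^(1/3) is O(n^(1/3))
C = n^(2/3) is O(n^(2/3))
D = n⁴ is O(n⁴)
A = 4ⁿ is O(4ⁿ)

Therefore, the order from slowest to fastest is: B < C < D < A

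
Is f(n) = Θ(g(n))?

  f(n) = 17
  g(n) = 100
True

f(n) = 17 and g(n) = 100 are both O(1).
Since they have the same asymptotic growth rate, f(n) = Θ(g(n)) is true.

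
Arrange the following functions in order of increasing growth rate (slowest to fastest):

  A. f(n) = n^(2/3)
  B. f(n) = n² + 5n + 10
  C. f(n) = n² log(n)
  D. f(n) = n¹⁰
A < B < C < D

Comparing growth rates:
A = n^(2/3) is O(n^(2/3))
B = n² + 5n + 10 is O(n²)
C = n² log(n) is O(n² log n)
D = n¹⁰ is O(n¹⁰)

Therefore, the order from slowest to fastest is: A < B < C < D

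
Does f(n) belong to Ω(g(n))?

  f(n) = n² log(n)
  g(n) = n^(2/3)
True

f(n) = n² log(n) is O(n² log n), and g(n) = n^(2/3) is O(n^(2/3)).
Since O(n² log n) grows at least as fast as O(n^(2/3)), f(n) = Ω(g(n)) is true.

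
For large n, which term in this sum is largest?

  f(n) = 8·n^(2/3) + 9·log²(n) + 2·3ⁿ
2·3ⁿ

Looking at each term:
  - 8·n^(2/3) is O(n^(2/3))
  - 9·log²(n) is O(log² n)
  - 2·3ⁿ is O(3ⁿ)

The term 2·3ⁿ (O(3ⁿ)) grows fastest and dominates all others.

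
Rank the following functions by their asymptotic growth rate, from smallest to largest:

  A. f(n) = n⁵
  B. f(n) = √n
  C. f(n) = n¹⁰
B < A < C

Comparing growth rates:
B = √n is O(√n)
A = n⁵ is O(n⁵)
C = n¹⁰ is O(n¹⁰)

Therefore, the order from slowest to fastest is: B < A < C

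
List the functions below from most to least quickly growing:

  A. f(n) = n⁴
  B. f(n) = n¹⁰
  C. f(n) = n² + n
B > A > C

Comparing growth rates:
B = n¹⁰ is O(n¹⁰)
A = n⁴ is O(n⁴)
C = n² + n is O(n²)

Therefore, the order from fastest to slowest is: B > A > C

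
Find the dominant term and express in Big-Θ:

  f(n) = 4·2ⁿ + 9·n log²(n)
Θ(2ⁿ)

Order the terms by growth rate: 9·n log²(n) ≺ 4·2ⁿ.
The fastest-growing term 4·2ⁿ dominates as n → ∞; dropping its constant factor gives Θ(2ⁿ).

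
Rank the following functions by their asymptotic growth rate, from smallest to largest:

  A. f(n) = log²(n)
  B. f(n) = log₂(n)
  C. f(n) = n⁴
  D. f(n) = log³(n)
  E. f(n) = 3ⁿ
B < A < D < C < E

Comparing growth rates:
B = log₂(n) is O(log n)
A = log²(n) is O(log² n)
D = log³(n) is O(log³ n)
C = n⁴ is O(n⁴)
E = 3ⁿ is O(3ⁿ)

Therefore, the order from slowest to fastest is: B < A < D < C < E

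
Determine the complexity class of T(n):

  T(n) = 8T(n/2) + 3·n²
Θ(n³)

Master Theorem: a = 8, b = 2, f(n) = 3·n².
Compute the critical exponent d = log₂(8) = 3.
Compare f(n) = Θ(n²) against n^d:
  k = 2 < d = 3, so f(n) = O(n^(d-ε)) — Case 1.
  The recursion cost dominates: T(n) = Θ(n^d) = Θ(n³).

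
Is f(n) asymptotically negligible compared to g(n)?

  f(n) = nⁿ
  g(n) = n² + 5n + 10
False

f(n) = nⁿ is O(nⁿ), and g(n) = n² + 5n + 10 is O(n²).
Since O(nⁿ) grows faster than or equal to O(n²), f(n) = o(g(n)) is false.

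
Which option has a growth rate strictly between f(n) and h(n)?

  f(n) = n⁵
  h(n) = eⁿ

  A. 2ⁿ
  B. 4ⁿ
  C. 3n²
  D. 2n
A

We need g(n) with n⁵ = o(g(n)) and g(n) = o(eⁿ), i.e. O(n⁵) ≺ g ≺ O(eⁿ).
Check each option:
  A. 2ⁿ — O(2ⁿ) is strictly between O(n⁵) and O(eⁿ) ✓
  B. 4ⁿ — O(4ⁿ) does not grow strictly slower than h(n)
  C. 3n² — O(n²) does not grow strictly faster than f(n)
  D. 2n — O(n) does not grow strictly faster than f(n)

Only option A (2ⁿ) lies strictly between.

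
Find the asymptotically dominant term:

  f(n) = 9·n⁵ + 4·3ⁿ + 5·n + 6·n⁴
4·3ⁿ

Looking at each term:
  - 9·n⁵ is O(n⁵)
  - 4·3ⁿ is O(3ⁿ)
  - 5·n is O(n)
  - 6·n⁴ is O(n⁴)

The term 4·3ⁿ (O(3ⁿ)) grows fastest and dominates all others.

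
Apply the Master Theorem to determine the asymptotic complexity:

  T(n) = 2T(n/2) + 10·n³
Θ(n³)

Master Theorem: a = 2, b = 2, f(n) = 10·n³.
Compute the critical exponent d = log₂(2) = 1.
Compare f(n) = Θ(n³) against n^d:
  k = 3 > d = 1, so f(n) = Ω(n^(d+ε)) — Case 3.
  Regularity: a·(n/b)^3/n^3 = a/b^3 = 2/8 < 1 ✓.
  The top-level work dominates: T(n) = Θ(f(n)) = Θ(n³).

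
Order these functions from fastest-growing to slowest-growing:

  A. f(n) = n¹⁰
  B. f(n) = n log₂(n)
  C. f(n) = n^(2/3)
A > B > C

Comparing growth rates:
A = n¹⁰ is O(n¹⁰)
B = n log₂(n) is O(n log n)
C = n^(2/3) is O(n^(2/3))

Therefore, the order from fastest to slowest is: A > B > C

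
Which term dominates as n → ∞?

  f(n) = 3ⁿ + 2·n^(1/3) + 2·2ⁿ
3ⁿ

Looking at each term:
  - 3ⁿ is O(3ⁿ)
  - 2·n^(1/3) is O(n^(1/3))
  - 2·2ⁿ is O(2ⁿ)

The term 3ⁿ (O(3ⁿ)) grows fastest and dominates all others.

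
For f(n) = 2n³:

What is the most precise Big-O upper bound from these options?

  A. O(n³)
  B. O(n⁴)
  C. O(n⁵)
A

f(n) = 2n³ is O(n³).
All listed options are valid Big-O bounds (upper bounds),
but O(n³) is the tightest (smallest valid bound).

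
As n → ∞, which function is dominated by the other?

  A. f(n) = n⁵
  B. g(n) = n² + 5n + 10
B

f(n) = n⁵ is O(n⁵), while g(n) = n² + 5n + 10 is O(n²).
Since O(n²) grows slower than O(n⁵), g(n) is dominated.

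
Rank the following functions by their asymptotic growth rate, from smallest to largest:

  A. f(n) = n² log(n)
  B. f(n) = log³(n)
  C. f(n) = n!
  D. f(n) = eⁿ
B < A < D < C

Comparing growth rates:
B = log³(n) is O(log³ n)
A = n² log(n) is O(n² log n)
D = eⁿ is O(eⁿ)
C = n! is O(n!)

Therefore, the order from slowest to fastest is: B < A < D < C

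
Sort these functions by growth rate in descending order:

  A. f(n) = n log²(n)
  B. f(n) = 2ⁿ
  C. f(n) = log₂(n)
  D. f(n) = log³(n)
B > A > D > C

Comparing growth rates:
B = 2ⁿ is O(2ⁿ)
A = n log²(n) is O(n log² n)
D = log³(n) is O(log³ n)
C = log₂(n) is O(log n)

Therefore, the order from fastest to slowest is: B > A > D > C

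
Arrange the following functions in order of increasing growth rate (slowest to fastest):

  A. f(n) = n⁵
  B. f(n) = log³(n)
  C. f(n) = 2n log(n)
B < C < A

Comparing growth rates:
B = log³(n) is O(log³ n)
C = 2n log(n) is O(n log n)
A = n⁵ is O(n⁵)

Therefore, the order from slowest to fastest is: B < C < A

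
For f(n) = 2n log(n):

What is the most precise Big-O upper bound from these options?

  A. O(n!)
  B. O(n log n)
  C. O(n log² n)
B

f(n) = 2n log(n) is O(n log n).
All listed options are valid Big-O bounds (upper bounds),
but O(n log n) is the tightest (smallest valid bound).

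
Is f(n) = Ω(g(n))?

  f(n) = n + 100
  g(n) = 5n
True

f(n) = n + 100 and g(n) = 5n are both O(n).
Big-Ω permits equal growth rates (f ≥ c·g for some c > 0), so f(n) = Ω(g(n)) is true.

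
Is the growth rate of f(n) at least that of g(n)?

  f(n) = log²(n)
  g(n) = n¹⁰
False

f(n) = log²(n) is O(log² n), and g(n) = n¹⁰ is O(n¹⁰).
Since O(log² n) grows slower than O(n¹⁰), f(n) = Ω(g(n)) is false.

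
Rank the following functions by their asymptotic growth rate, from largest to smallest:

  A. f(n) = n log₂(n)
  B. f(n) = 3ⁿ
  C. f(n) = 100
B > A > C

Comparing growth rates:
B = 3ⁿ is O(3ⁿ)
A = n log₂(n) is O(n log n)
C = 100 is O(1)

Therefore, the order from fastest to slowest is: B > A > C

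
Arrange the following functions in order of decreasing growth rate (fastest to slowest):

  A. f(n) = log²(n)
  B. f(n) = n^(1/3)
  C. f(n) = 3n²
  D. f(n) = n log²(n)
C > D > B > A

Comparing growth rates:
C = 3n² is O(n²)
D = n log²(n) is O(n log² n)
B = n^(1/3) is O(n^(1/3))
A = log²(n) is O(log² n)

Therefore, the order from fastest to slowest is: C > D > B > A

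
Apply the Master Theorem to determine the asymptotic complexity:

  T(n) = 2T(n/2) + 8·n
Θ(n log n)

Master Theorem: a = 2, b = 2, f(n) = 8·n.
Compute the critical exponent d = log₂(2) = 1.
Compare f(n) = Θ(n) against n^d:
  k = 1 = d, so f(n) = Θ(n^d) — Case 2.
  Work is balanced across levels: T(n) = Θ(n^d log n) = Θ(n log n).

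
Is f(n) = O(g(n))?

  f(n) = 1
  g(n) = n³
True

f(n) = 1 is O(1), and g(n) = n³ is O(n³).
Since O(1) ⊆ O(n³) (f grows no faster than g), f(n) = O(g(n)) is true.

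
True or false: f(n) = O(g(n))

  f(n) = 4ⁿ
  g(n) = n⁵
False

f(n) = 4ⁿ is O(4ⁿ), and g(n) = n⁵ is O(n⁵).
Since O(4ⁿ) grows faster than O(n⁵), f(n) = O(g(n)) is false.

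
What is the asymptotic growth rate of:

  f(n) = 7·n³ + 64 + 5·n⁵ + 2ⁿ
Θ(2ⁿ)

Order the terms by growth rate: 64 ≺ 7·n³ ≺ 5·n⁵ ≺ 2ⁿ.
The fastest-growing term 2ⁿ dominates as n → ∞; dropping its constant factor gives Θ(2ⁿ).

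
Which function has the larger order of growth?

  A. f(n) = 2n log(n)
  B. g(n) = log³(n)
A

f(n) = 2n log(n) is O(n log n), while g(n) = log³(n) is O(log³ n).
Since O(n log n) grows faster than O(log³ n), f(n) dominates.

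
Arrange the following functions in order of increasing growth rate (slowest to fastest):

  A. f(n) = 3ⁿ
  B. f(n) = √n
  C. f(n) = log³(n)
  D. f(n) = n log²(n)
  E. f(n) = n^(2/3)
C < B < E < D < A

Comparing growth rates:
C = log³(n) is O(log³ n)
B = √n is O(√n)
E = n^(2/3) is O(n^(2/3))
D = n log²(n) is O(n log² n)
A = 3ⁿ is O(3ⁿ)

Therefore, the order from slowest to fastest is: C < B < E < D < A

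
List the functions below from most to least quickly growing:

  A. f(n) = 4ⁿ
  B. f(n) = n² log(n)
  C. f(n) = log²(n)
A > B > C

Comparing growth rates:
A = 4ⁿ is O(4ⁿ)
B = n² log(n) is O(n² log n)
C = log²(n) is O(log² n)

Therefore, the order from fastest to slowest is: A > B > C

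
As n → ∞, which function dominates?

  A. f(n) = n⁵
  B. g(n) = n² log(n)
A

f(n) = n⁵ is O(n⁵), while g(n) = n² log(n) is O(n² log n).
Since O(n⁵) grows faster than O(n² log n), f(n) dominates.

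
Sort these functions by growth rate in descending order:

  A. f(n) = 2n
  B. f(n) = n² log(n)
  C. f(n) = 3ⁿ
C > B > A

Comparing growth rates:
C = 3ⁿ is O(3ⁿ)
B = n² log(n) is O(n² log n)
A = 2n is O(n)

Therefore, the order from fastest to slowest is: C > B > A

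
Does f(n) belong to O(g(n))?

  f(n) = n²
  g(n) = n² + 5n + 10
True

f(n) = n² and g(n) = n² + 5n + 10 are both O(n²).
Big-O permits equal growth rates (f ≤ c·g for some c), so f(n) = O(g(n)) is true.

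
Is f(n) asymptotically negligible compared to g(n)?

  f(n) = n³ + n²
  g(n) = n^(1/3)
False

f(n) = n³ + n² is O(n³), and g(n) = n^(1/3) is O(n^(1/3)).
Since O(n³) grows faster than or equal to O(n^(1/3)), f(n) = o(g(n)) is false.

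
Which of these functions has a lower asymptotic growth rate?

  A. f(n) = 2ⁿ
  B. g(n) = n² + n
B

f(n) = 2ⁿ is O(2ⁿ), while g(n) = n² + n is O(n²).
Since O(n²) grows slower than O(2ⁿ), g(n) is dominated.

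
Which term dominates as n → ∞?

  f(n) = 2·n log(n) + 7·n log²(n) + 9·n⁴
9·n⁴

Looking at each term:
  - 2·n log(n) is O(n log n)
  - 7·n log²(n) is O(n log² n)
  - 9·n⁴ is O(n⁴)

The term 9·n⁴ (O(n⁴)) grows fastest and dominates all others.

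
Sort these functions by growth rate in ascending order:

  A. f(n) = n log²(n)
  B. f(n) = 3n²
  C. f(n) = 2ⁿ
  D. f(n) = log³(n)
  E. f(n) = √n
D < E < A < B < C

Comparing growth rates:
D = log³(n) is O(log³ n)
E = √n is O(√n)
A = n log²(n) is O(n log² n)
B = 3n² is O(n²)
C = 2ⁿ is O(2ⁿ)

Therefore, the order from slowest to fastest is: D < E < A < B < C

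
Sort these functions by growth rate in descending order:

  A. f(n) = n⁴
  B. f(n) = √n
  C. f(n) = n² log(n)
A > C > B

Comparing growth rates:
A = n⁴ is O(n⁴)
C = n² log(n) is O(n² log n)
B = √n is O(√n)

Therefore, the order from fastest to slowest is: A > C > B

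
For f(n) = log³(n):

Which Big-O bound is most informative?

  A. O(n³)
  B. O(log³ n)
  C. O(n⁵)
B

f(n) = log³(n) is O(log³ n).
All listed options are valid Big-O bounds (upper bounds),
but O(log³ n) is the tightest (smallest valid bound).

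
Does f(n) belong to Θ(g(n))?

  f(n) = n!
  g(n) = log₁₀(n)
False

f(n) = n! is O(n!), and g(n) = log₁₀(n) is O(log n).
Since they have different growth rates, f(n) = Θ(g(n)) is false.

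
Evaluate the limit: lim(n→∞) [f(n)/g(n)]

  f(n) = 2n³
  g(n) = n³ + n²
2

Since 2n³ and n³ + n² have the same growth rate (O(n³)),
the ratio converges to a constant: 2.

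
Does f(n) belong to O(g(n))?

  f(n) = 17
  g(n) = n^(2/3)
True

f(n) = 17 is O(1), and g(n) = n^(2/3) is O(n^(2/3)).
Since O(1) ⊆ O(n^(2/3)) (f grows no faster than g), f(n) = O(g(n)) is true.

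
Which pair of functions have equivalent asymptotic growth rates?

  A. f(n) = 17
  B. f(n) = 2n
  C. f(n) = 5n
B and C

Examining each function:
  A. 17 is O(1)
  B. 2n is O(n)
  C. 5n is O(n)

Functions B and C both have the same complexity class.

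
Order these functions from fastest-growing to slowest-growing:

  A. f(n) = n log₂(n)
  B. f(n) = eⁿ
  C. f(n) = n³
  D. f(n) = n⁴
B > D > C > A

Comparing growth rates:
B = eⁿ is O(eⁿ)
D = n⁴ is O(n⁴)
C = n³ is O(n³)
A = n log₂(n) is O(n log n)

Therefore, the order from fastest to slowest is: B > D > C > A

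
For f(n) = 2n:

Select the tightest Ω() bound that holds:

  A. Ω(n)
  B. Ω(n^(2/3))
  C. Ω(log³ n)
A

f(n) = 2n is Ω(n).
All listed options are valid Big-Ω bounds (lower bounds),
but Ω(n) is the tightest (largest valid bound).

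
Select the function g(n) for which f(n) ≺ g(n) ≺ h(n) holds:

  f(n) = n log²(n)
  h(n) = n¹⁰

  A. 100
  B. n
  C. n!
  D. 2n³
D

We need g(n) with n log²(n) = o(g(n)) and g(n) = o(n¹⁰), i.e. O(n log² n) ≺ g ≺ O(n¹⁰).
Check each option:
  A. 100 — O(1) does not grow strictly faster than f(n)
  B. n — O(n) does not grow strictly faster than f(n)
  C. n! — O(n!) does not grow strictly slower than h(n)
  D. 2n³ — O(n³) is strictly between O(n log² n) and O(n¹⁰) ✓

Only option D (2n³) lies strictly between.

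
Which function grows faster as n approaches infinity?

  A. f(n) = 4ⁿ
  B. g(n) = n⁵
A

f(n) = 4ⁿ is O(4ⁿ), while g(n) = n⁵ is O(n⁵).
Since O(4ⁿ) grows faster than O(n⁵), f(n) dominates.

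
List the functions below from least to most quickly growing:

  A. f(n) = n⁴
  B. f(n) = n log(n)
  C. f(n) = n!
B < A < C

Comparing growth rates:
B = n log(n) is O(n log n)
A = n⁴ is O(n⁴)
C = n! is O(n!)

Therefore, the order from slowest to fastest is: B < A < C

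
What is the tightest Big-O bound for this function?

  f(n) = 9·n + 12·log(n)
O(n)

The dominant term in 9·n + 12·log(n) is 9·n, which is Θ(n).
Lower-order terms (12·log(n)) are asymptotically negligible.
Constants are absorbed, so the tightest bound is O(n).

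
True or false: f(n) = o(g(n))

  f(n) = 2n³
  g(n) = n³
False

f(n) = 2n³ is O(n³), and g(n) = n³ is O(n³).
Since they have the same growth rate, f(n) = o(g(n)) is false.
(f = o(g) requires f to grow strictly slower, not equal.)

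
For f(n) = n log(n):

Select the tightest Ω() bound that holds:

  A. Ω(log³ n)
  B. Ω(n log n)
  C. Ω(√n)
B

f(n) = n log(n) is Ω(n log n).
All listed options are valid Big-Ω bounds (lower bounds),
but Ω(n log n) is the tightest (largest valid bound).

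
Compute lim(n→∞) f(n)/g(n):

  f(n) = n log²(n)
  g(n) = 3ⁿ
0

Since n log²(n) (O(n log² n)) grows slower than 3ⁿ (O(3ⁿ)),
the ratio f(n)/g(n) → 0 as n → ∞.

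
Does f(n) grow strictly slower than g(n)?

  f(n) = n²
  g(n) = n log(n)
False

f(n) = n² is O(n²), and g(n) = n log(n) is O(n log n).
Since O(n²) grows faster than or equal to O(n log n), f(n) = o(g(n)) is false.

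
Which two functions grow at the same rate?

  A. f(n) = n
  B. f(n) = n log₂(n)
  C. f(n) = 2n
A and C

Examining each function:
  A. n is O(n)
  B. n log₂(n) is O(n log n)
  C. 2n is O(n)

Functions A and C both have the same complexity class.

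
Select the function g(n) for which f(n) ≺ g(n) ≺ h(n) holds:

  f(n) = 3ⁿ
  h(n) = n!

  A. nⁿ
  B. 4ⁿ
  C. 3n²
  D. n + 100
B

We need g(n) with 3ⁿ = o(g(n)) and g(n) = o(n!), i.e. O(3ⁿ) ≺ g ≺ O(n!).
Check each option:
  A. nⁿ — O(nⁿ) does not grow strictly slower than h(n)
  B. 4ⁿ — O(4ⁿ) is strictly between O(3ⁿ) and O(n!) ✓
  C. 3n² — O(n²) does not grow strictly faster than f(n)
  D. n + 100 — O(n) does not grow strictly faster than f(n)

Only option B (4ⁿ) lies strictly between.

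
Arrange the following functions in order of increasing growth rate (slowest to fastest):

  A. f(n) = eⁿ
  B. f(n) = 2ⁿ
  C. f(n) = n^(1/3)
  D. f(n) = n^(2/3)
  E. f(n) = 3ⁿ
C < D < B < A < E

Comparing growth rates:
C = n^(1/3) is O(n^(1/3))
D = n^(2/3) is O(n^(2/3))
B = 2ⁿ is O(2ⁿ)
A = eⁿ is O(eⁿ)
E = 3ⁿ is O(3ⁿ)

Therefore, the order from slowest to fastest is: C < D < B < A < E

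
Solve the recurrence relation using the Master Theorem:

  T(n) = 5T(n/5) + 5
Θ(n)

Master Theorem: a = 5, b = 5, f(n) = 5.
Compute the critical exponent d = log₅(5) = 1.
Compare f(n) = Θ(1) against n^d:
  k = 0 < d = 1, so f(n) = O(n^(d-ε)) — Case 1.
  The recursion cost dominates: T(n) = Θ(n^d) = Θ(n).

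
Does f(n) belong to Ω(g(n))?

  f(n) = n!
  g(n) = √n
True

f(n) = n! is O(n!), and g(n) = √n is O(√n).
Since O(n!) grows at least as fast as O(√n), f(n) = Ω(g(n)) is true.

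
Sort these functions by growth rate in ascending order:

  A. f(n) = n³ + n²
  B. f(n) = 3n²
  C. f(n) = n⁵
B < A < C

Comparing growth rates:
B = 3n² is O(n²)
A = n³ + n² is O(n³)
C = n⁵ is O(n⁵)

Therefore, the order from slowest to fastest is: B < A < C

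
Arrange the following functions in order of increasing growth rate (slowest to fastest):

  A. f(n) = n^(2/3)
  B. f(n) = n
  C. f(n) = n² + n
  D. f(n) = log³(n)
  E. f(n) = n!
D < A < B < C < E

Comparing growth rates:
D = log³(n) is O(log³ n)
A = n^(2/3) is O(n^(2/3))
B = n is O(n)
C = n² + n is O(n²)
E = n! is O(n!)

Therefore, the order from slowest to fastest is: D < A < B < C < E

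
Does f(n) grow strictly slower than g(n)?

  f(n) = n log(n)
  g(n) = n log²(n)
True

f(n) = n log(n) is O(n log n), and g(n) = n log²(n) is O(n log² n).
Since O(n log n) grows strictly slower than O(n log² n), f(n) = o(g(n)) is true.
This means lim(n→∞) f(n)/g(n) = 0.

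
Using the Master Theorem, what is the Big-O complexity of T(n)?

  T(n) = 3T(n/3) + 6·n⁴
Θ(n⁴)

Master Theorem: a = 3, b = 3, f(n) = 6·n⁴.
Compute the critical exponent d = log₃(3) = 1.
Compare f(n) = Θ(n⁴) against n^d:
  k = 4 > d = 1, so f(n) = Ω(n^(d+ε)) — Case 3.
  Regularity: a·(n/b)^4/n^4 = a/b^4 = 3/81 < 1 ✓.
  The top-level work dominates: T(n) = Θ(f(n)) = Θ(n⁴).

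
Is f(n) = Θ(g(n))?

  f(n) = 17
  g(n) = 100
True

f(n) = 17 and g(n) = 100 are both O(1).
Since they have the same asymptotic growth rate, f(n) = Θ(g(n)) is true.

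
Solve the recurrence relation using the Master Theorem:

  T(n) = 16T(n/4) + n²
Θ(n² log n)

Master Theorem: a = 16, b = 4, f(n) = n².
Compute the critical exponent d = log₄(16) = 2.
Compare f(n) = Θ(n²) against n^d:
  k = 2 = d, so f(n) = Θ(n^d) — Case 2.
  Work is balanced across levels: T(n) = Θ(n^d log n) = Θ(n² log n).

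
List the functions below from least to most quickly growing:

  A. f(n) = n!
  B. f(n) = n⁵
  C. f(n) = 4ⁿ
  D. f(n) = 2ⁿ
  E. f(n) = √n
E < B < D < C < A

Comparing growth rates:
E = √n is O(√n)
B = n⁵ is O(n⁵)
D = 2ⁿ is O(2ⁿ)
C = 4ⁿ is O(4ⁿ)
A = n! is O(n!)

Therefore, the order from slowest to fastest is: E < B < D < C < A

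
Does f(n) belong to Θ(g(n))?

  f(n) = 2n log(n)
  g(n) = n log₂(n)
True

f(n) = 2n log(n) and g(n) = n log₂(n) are both O(n log n).
Since they have the same asymptotic growth rate, f(n) = Θ(g(n)) is true.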